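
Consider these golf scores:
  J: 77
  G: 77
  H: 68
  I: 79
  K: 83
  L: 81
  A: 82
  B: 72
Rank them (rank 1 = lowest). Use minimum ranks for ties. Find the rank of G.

3

Sorted (ascending): 68, 72, 77, 77, 79, 81, 82, 83
The 2 values of 77 occupy positions 3–4 → each gets rank 3.
G has value 77 → rank 3.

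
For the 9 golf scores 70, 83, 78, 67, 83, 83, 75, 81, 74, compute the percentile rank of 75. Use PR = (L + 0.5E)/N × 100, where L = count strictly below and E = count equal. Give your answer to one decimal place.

38.9

N = 9.
Strictly below 75: 3. Equal to 75: 1.
PR = (3 + 0.5·1)/9 × 100 = 38.9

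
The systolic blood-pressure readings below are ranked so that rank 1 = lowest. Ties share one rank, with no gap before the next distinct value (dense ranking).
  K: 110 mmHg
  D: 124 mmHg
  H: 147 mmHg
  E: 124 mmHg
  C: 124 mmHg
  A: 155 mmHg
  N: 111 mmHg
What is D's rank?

Sorted (ascending): 110, 111, 124, 124, 124, 147, 155
The 3 values of 124 share dense rank 3.
Remaining distinct values take the next consecutive integers.
D has value 124 mmHg → rank 3.

3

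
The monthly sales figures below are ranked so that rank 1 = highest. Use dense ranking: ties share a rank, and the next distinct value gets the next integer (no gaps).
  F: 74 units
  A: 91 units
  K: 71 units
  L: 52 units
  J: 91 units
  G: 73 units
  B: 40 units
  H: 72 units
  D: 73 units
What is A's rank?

Sorted (descending): 91, 91, 74, 73, 73, 72, 71, 52, 40
The 2 values of 91 share dense rank 1.
The 2 values of 73 share dense rank 3.
Remaining distinct values take the next consecutive integers.
A has value 91 units → rank 1.

1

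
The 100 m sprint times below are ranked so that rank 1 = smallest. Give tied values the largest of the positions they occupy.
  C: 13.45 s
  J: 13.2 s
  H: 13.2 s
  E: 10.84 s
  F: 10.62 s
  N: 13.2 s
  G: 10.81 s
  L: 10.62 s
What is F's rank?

2

Sorted (ascending): 10.62, 10.62, 10.81, 10.84, 13.2, 13.2, 13.2, 13.45
The 2 values of 10.62 occupy positions 1–2 → each gets rank 2.
The 3 values of 13.2 occupy positions 5–7 → each gets rank 7.
F has value 10.62 s → rank 2.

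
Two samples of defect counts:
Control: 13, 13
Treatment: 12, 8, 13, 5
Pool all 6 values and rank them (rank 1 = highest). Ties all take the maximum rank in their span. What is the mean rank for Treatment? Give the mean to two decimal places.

4.50

Sorted (descending): 13, 13, 13, 12, 8, 5
The 3 values of 13 occupy positions 1–3 → each gets rank 3.
Treatment values → pooled ranks: 12→4, 8→5, 13→3, 5→6
Mean rank = (4 + 5 + 3 + 6) / 4 = 4.50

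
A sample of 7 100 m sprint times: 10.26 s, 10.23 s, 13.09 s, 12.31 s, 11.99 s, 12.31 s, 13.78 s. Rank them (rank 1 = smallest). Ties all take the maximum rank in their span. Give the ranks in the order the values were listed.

Sorted (ascending): 10.23, 10.26, 11.99, 12.31, 12.31, 13.09, 13.78
The 2 values of 12.31 occupy positions 4–5 → each gets rank 5.

2, 1, 6, 5, 3, 5, 7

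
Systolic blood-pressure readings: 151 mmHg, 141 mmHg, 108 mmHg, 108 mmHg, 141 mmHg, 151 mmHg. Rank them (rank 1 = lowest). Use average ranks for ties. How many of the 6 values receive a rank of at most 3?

Sorted (ascending): 108, 108, 141, 141, 151, 151
The 2 values of 108 occupy positions 1–2 → average rank (1+2)/2 = 1.5.
The 2 values of 141 occupy positions 3–4 → average rank (3+4)/2 = 3.5.
The 2 values of 151 occupy positions 5–6 → average rank (5+6)/2 = 5.5.
Ranks ≤ 3: {1.5, 1.5} → 2 values.

2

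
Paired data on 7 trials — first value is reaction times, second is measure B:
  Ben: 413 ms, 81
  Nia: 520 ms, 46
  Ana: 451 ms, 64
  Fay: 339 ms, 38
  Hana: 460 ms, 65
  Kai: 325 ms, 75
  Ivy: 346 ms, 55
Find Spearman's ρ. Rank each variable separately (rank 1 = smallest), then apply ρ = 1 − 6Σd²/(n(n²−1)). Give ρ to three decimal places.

Ranks of variable 1: 4, 7, 5, 2, 6, 1, 3
Ranks of variable 2: 7, 2, 4, 1, 5, 6, 3
d = r₁ − r₂: -3, 5, 1, 1, 1, -5, 0
d²: 9, 25, 1, 1, 1, 25, 0; Σd² = 62
ρ = 1 − 6·62/(7·48) = 1 − 372/336 = -0.107

-0.107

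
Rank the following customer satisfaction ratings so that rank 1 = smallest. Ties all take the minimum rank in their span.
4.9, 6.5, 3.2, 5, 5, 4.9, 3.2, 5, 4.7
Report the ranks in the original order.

Sorted (ascending): 3.2, 3.2, 4.7, 4.9, 4.9, 5, 5, 5, 6.5
The 2 values of 3.2 occupy positions 1–2 → each gets rank 1.
The 2 values of 4.9 occupy positions 4–5 → each gets rank 4.
The 3 values of 5 occupy positions 6–8 → each gets rank 6.

4, 9, 1, 6, 6, 4, 1, 6, 3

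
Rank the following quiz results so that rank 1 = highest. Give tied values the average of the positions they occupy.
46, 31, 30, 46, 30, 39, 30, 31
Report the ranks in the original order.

1.5, 4.5, 7, 1.5, 7, 3, 7, 4.5

Sorted (descending): 46, 46, 39, 31, 31, 30, 30, 30
The 2 values of 46 occupy positions 1–2 → average rank (1+2)/2 = 1.5.
The 2 values of 31 occupy positions 4–5 → average rank (4+5)/2 = 4.5.
The 3 values of 30 occupy positions 6–8 → average rank 7.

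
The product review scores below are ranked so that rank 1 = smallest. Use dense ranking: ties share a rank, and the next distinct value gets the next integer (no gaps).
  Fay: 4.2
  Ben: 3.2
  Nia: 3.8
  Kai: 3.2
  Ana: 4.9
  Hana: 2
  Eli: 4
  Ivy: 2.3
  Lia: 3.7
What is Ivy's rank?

2

Sorted (ascending): 2, 2.3, 3.2, 3.2, 3.7, 3.8, 4, 4.2, 4.9
The 2 values of 3.2 share dense rank 3.
Remaining distinct values take the next consecutive integers.
Ivy has value 2.3 → rank 2.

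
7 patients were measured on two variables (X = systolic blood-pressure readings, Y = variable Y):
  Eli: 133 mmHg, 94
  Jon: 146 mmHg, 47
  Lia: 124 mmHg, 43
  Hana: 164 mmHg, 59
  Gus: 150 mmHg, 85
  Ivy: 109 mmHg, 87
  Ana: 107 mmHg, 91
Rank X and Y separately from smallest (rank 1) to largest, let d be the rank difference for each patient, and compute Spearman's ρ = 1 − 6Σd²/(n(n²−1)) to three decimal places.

-0.357

Ranks of variable 1: 4, 5, 3, 7, 6, 2, 1
Ranks of variable 2: 7, 2, 1, 3, 4, 5, 6
d = r₁ − r₂: -3, 3, 2, 4, 2, -3, -5
d²: 9, 9, 4, 16, 4, 9, 25; Σd² = 76
ρ = 1 − 6·76/(7·48) = 1 − 456/336 = -0.357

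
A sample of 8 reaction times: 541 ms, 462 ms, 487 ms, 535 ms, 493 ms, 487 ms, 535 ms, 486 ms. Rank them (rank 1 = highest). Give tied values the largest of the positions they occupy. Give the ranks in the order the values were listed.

Sorted (descending): 541, 535, 535, 493, 487, 487, 486, 462
The 2 values of 535 occupy positions 2–3 → each gets rank 3.
The 2 values of 487 occupy positions 5–6 → each gets rank 6.

1, 8, 6, 3, 4, 6, 3, 7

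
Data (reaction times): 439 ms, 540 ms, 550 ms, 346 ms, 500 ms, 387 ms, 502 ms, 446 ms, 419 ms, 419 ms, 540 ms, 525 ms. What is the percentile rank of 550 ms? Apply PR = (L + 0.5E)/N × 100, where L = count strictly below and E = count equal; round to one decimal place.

N = 12.
Strictly below 550: 11. Equal to 550: 1.
PR = (11 + 0.5·1)/12 × 100 = 95.8

95.8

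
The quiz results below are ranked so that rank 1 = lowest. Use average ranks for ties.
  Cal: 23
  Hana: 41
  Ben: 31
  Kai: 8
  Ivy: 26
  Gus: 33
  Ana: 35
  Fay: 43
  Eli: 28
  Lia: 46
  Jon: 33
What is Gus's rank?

6.5

Sorted (ascending): 8, 23, 26, 28, 31, 33, 33, 35, 41, 43, 46
The 2 values of 33 occupy positions 6–7 → average rank (6+7)/2 = 6.5.
Gus has value 33 → rank 6.5.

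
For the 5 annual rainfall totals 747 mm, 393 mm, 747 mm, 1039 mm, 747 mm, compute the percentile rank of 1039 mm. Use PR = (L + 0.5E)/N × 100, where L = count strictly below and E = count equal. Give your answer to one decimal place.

90.0

N = 5.
Strictly below 1039: 4. Equal to 1039: 1.
PR = (4 + 0.5·1)/5 × 100 = 90.0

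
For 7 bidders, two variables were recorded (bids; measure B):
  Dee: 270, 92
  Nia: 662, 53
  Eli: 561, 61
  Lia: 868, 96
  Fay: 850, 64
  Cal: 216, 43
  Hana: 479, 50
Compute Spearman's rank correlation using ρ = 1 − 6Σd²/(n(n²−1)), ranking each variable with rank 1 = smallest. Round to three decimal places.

0.607

Ranks of variable 1: 2, 5, 4, 7, 6, 1, 3
Ranks of variable 2: 6, 3, 4, 7, 5, 1, 2
d = r₁ − r₂: -4, 2, 0, 0, 1, 0, 1
d²: 16, 4, 0, 0, 1, 0, 1; Σd² = 22
ρ = 1 − 6·22/(7·48) = 1 − 132/336 = 0.607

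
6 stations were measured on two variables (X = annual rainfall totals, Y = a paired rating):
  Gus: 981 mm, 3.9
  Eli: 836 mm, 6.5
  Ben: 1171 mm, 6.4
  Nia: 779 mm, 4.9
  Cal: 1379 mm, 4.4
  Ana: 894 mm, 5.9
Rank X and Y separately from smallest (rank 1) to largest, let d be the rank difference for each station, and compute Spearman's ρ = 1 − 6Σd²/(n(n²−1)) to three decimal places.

Ranks of variable 1: 4, 2, 5, 1, 6, 3
Ranks of variable 2: 1, 6, 5, 3, 2, 4
d = r₁ − r₂: 3, -4, 0, -2, 4, -1
d²: 9, 16, 0, 4, 16, 1; Σd² = 46
ρ = 1 − 6·46/(6·35) = 1 − 276/210 = -0.314

-0.314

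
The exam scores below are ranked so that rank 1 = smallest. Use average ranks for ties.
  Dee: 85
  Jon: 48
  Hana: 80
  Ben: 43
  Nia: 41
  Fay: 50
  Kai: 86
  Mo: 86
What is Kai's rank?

Sorted (ascending): 41, 43, 48, 50, 80, 85, 86, 86
The 2 values of 86 occupy positions 7–8 → average rank (7+8)/2 = 7.5.
Kai has value 86 → rank 7.5.

7.5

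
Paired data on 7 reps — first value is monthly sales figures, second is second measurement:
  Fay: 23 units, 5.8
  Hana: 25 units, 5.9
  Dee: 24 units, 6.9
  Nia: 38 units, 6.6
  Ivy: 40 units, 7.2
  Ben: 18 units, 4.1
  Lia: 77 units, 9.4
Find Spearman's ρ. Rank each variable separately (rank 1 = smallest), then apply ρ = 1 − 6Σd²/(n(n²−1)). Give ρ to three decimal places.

Ranks of variable 1: 2, 4, 3, 5, 6, 1, 7
Ranks of variable 2: 2, 3, 5, 4, 6, 1, 7
d = r₁ − r₂: 0, 1, -2, 1, 0, 0, 0
d²: 0, 1, 4, 1, 0, 0, 0; Σd² = 6
ρ = 1 − 6·6/(7·48) = 1 − 36/336 = 0.893

0.893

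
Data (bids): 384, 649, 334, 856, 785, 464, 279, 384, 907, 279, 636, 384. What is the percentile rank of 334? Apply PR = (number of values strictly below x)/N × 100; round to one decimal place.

16.7

N = 12.
Strictly below 334: 2. Equal to 334: 1.
PR = 2/12 × 100 = 16.7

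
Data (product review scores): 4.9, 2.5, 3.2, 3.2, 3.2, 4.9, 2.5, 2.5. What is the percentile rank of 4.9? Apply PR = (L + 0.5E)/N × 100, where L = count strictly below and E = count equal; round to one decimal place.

87.5

N = 8.
Strictly below 4.9: 6. Equal to 4.9: 2.
PR = (6 + 0.5·2)/8 × 100 = 87.5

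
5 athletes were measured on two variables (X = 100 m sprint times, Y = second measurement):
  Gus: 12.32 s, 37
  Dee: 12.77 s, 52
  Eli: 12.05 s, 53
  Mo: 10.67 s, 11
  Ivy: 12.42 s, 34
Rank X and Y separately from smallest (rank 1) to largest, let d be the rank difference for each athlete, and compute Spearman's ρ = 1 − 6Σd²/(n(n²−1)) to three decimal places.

Ranks of variable 1: 3, 5, 2, 1, 4
Ranks of variable 2: 3, 4, 5, 1, 2
d = r₁ − r₂: 0, 1, -3, 0, 2
d²: 0, 1, 9, 0, 4; Σd² = 14
ρ = 1 − 6·14/(5·24) = 1 − 84/120 = 0.300

0.300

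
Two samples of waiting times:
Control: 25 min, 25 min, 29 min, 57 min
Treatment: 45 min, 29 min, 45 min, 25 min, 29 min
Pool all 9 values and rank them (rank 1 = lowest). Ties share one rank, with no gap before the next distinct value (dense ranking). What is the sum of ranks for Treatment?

11

Sorted (ascending): 25, 25, 25, 29, 29, 29, 45, 45, 57
The 3 values of 25 share dense rank 1.
The 3 values of 29 share dense rank 2.
The 2 values of 45 share dense rank 3.
Remaining distinct values take the next consecutive integers.
Treatment values → pooled ranks: 45→3, 29→2, 45→3, 25→1, 29→2
Rank sum = 3 + 2 + 3 + 1 + 2 = 11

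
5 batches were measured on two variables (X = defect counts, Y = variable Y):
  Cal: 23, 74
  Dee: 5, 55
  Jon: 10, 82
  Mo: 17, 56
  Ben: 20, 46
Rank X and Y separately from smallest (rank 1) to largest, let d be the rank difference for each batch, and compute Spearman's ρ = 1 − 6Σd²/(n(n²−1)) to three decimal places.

0.000

Ranks of variable 1: 5, 1, 2, 3, 4
Ranks of variable 2: 4, 2, 5, 3, 1
d = r₁ − r₂: 1, -1, -3, 0, 3
d²: 1, 1, 9, 0, 9; Σd² = 20
ρ = 1 − 6·20/(5·24) = 1 − 120/120 = 0.000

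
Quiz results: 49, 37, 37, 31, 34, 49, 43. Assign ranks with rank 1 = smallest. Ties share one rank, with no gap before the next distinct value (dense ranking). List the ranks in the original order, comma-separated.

Sorted (ascending): 31, 34, 37, 37, 43, 49, 49
The 2 values of 37 share dense rank 3.
The 2 values of 49 share dense rank 5.
Remaining distinct values take the next consecutive integers.

5, 3, 3, 1, 2, 5, 4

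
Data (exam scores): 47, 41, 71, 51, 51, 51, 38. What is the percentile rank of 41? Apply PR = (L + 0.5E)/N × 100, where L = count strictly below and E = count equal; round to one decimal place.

21.4

N = 7.
Strictly below 41: 1. Equal to 41: 1.
PR = (1 + 0.5·1)/7 × 100 = 21.4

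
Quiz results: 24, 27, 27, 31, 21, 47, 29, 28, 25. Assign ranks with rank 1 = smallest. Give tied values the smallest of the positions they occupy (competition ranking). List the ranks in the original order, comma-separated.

Sorted (ascending): 21, 24, 25, 27, 27, 28, 29, 31, 47
The 2 values of 27 occupy positions 4–5 → each gets rank 4.

2, 4, 4, 8, 1, 9, 7, 6, 3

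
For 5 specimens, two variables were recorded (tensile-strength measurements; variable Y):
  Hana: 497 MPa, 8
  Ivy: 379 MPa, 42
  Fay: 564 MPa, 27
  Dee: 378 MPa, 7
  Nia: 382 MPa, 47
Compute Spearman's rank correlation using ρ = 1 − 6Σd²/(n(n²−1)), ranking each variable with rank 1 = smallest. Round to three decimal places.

0.200

Ranks of variable 1: 4, 2, 5, 1, 3
Ranks of variable 2: 2, 4, 3, 1, 5
d = r₁ − r₂: 2, -2, 2, 0, -2
d²: 4, 4, 4, 0, 4; Σd² = 16
ρ = 1 − 6·16/(5·24) = 1 − 96/120 = 0.200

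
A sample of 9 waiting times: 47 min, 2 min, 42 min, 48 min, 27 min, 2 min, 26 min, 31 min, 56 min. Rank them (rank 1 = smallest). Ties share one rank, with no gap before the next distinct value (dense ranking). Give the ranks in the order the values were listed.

Sorted (ascending): 2, 2, 26, 27, 31, 42, 47, 48, 56
The 2 values of 2 share dense rank 1.
Remaining distinct values take the next consecutive integers.

6, 1, 5, 7, 3, 1, 2, 4, 8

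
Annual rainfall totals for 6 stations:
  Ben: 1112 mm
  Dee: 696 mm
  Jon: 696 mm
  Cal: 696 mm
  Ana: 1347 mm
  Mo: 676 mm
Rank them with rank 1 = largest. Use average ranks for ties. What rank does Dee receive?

Sorted (descending): 1347, 1112, 696, 696, 696, 676
The 3 values of 696 occupy positions 3–5 → average rank 4.
Dee has value 696 mm → rank 4.

4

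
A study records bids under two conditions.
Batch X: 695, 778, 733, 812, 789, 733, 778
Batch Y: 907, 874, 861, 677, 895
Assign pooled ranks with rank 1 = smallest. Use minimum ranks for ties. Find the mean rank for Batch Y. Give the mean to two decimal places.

8.60

Sorted (ascending): 677, 695, 733, 733, 778, 778, 789, 812, 861, 874, 895, 907
The 2 values of 733 occupy positions 3–4 → each gets rank 3.
The 2 values of 778 occupy positions 5–6 → each gets rank 5.
Batch Y values → pooled ranks: 907→12, 874→10, 861→9, 677→1, 895→11
Mean rank = (12 + 10 + 9 + 1 + 11) / 5 = 8.60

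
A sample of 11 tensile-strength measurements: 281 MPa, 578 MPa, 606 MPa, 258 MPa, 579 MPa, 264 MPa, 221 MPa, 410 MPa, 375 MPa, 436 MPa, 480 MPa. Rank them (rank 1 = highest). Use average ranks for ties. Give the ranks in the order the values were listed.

Sorted (descending): 606, 579, 578, 480, 436, 410, 375, 281, 264, 258, 221
No ties — each value takes its position as its rank.

8, 3, 1, 10, 2, 9, 11, 6, 7, 5, 4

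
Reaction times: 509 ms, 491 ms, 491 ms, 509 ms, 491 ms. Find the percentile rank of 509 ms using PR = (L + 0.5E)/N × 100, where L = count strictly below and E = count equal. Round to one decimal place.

N = 5.
Strictly below 509: 3. Equal to 509: 2.
PR = (3 + 0.5·2)/5 × 100 = 80.0

80.0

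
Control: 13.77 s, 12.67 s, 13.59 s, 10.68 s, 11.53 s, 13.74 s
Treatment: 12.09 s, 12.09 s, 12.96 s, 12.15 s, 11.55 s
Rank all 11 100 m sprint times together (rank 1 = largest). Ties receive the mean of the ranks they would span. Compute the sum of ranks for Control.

Sorted (descending): 13.77, 13.74, 13.59, 12.96, 12.67, 12.15, 12.09, 12.09, 11.55, 11.53, 10.68
The 2 values of 12.09 occupy positions 7–8 → average rank (7+8)/2 = 7.5.
Control values → pooled ranks: 13.77→1, 12.67→5, 13.59→3, 10.68→11, 11.53→10, 13.74→2
Rank sum = 1 + 5 + 3 + 11 + 10 + 2 = 32

32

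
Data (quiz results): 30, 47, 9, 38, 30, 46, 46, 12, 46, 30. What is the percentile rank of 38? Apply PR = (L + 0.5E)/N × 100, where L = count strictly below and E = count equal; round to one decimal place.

N = 10.
Strictly below 38: 5. Equal to 38: 1.
PR = (5 + 0.5·1)/10 × 100 = 55.0

55.0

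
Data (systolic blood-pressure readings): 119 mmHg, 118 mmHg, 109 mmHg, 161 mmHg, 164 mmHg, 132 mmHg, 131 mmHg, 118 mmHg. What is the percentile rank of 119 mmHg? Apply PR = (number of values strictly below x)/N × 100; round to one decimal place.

N = 8.
Strictly below 119: 3. Equal to 119: 1.
PR = 3/8 × 100 = 37.5

37.5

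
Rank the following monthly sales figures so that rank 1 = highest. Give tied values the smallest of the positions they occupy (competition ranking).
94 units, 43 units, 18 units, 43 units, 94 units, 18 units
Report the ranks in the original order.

1, 3, 5, 3, 1, 5

Sorted (descending): 94, 94, 43, 43, 18, 18
The 2 values of 94 occupy positions 1–2 → each gets rank 1.
The 2 values of 43 occupy positions 3–4 → each gets rank 3.
The 2 values of 18 occupy positions 5–6 → each gets rank 5.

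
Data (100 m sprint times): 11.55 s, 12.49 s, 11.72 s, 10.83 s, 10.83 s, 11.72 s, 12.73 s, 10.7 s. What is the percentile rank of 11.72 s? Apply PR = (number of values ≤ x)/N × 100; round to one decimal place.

N = 8.
Strictly below 11.72: 4. Equal to 11.72: 2.
PR = 6/8 × 100 = 75.0

75.0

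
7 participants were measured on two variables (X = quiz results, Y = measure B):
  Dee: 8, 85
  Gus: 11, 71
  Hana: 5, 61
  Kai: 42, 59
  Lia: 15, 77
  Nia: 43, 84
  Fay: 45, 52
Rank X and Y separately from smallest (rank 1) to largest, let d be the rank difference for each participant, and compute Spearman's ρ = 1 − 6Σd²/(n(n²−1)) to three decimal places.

-0.357

Ranks of variable 1: 2, 3, 1, 5, 4, 6, 7
Ranks of variable 2: 7, 4, 3, 2, 5, 6, 1
d = r₁ − r₂: -5, -1, -2, 3, -1, 0, 6
d²: 25, 1, 4, 9, 1, 0, 36; Σd² = 76
ρ = 1 − 6·76/(7·48) = 1 − 456/336 = -0.357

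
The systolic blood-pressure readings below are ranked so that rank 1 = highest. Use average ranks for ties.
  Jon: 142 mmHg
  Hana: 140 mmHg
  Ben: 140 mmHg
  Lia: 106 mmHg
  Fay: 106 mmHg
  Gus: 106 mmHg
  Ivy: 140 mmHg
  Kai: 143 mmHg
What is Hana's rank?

Sorted (descending): 143, 142, 140, 140, 140, 106, 106, 106
The 3 values of 140 occupy positions 3–5 → average rank 4.
The 3 values of 106 occupy positions 6–8 → average rank 7.
Hana has value 140 mmHg → rank 4.

4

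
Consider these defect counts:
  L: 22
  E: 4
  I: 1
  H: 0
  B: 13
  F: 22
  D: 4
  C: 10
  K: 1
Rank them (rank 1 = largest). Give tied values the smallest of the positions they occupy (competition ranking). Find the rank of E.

5

Sorted (descending): 22, 22, 13, 10, 4, 4, 1, 1, 0
The 2 values of 22 occupy positions 1–2 → each gets rank 1.
The 2 values of 4 occupy positions 5–6 → each gets rank 5.
The 2 values of 1 occupy positions 7–8 → each gets rank 7.
E has value 4 → rank 5.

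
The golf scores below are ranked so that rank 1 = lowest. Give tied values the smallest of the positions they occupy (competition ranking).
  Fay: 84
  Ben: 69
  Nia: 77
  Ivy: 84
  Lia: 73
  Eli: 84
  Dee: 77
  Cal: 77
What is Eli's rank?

6

Sorted (ascending): 69, 73, 77, 77, 77, 84, 84, 84
The 3 values of 77 occupy positions 3–5 → each gets rank 3.
The 3 values of 84 occupy positions 6–8 → each gets rank 6.
Eli has value 84 → rank 6.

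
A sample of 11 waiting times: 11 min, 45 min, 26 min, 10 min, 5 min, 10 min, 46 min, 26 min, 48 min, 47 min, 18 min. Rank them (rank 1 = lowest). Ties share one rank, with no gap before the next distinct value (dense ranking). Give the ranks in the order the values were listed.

3, 6, 5, 2, 1, 2, 7, 5, 9, 8, 4

Sorted (ascending): 5, 10, 10, 11, 18, 26, 26, 45, 46, 47, 48
The 2 values of 10 share dense rank 2.
The 2 values of 26 share dense rank 5.
Remaining distinct values take the next consecutive integers.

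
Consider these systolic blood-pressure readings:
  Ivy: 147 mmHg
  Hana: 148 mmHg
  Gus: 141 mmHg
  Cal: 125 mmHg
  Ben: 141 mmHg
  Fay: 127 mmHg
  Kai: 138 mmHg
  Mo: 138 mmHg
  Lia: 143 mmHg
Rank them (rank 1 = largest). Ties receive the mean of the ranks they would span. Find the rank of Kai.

Sorted (descending): 148, 147, 143, 141, 141, 138, 138, 127, 125
The 2 values of 141 occupy positions 4–5 → average rank (4+5)/2 = 4.5.
The 2 values of 138 occupy positions 6–7 → average rank (6+7)/2 = 6.5.
Kai has value 138 mmHg → rank 6.5.

6.5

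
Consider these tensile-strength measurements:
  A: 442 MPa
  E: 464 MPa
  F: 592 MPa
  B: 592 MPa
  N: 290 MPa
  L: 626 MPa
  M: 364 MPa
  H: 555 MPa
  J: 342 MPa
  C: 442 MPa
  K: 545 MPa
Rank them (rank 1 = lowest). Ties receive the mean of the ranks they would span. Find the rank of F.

9.5

Sorted (ascending): 290, 342, 364, 442, 442, 464, 545, 555, 592, 592, 626
The 2 values of 442 occupy positions 4–5 → average rank (4+5)/2 = 4.5.
The 2 values of 592 occupy positions 9–10 → average rank (9+10)/2 = 9.5.
F has value 592 MPa → rank 9.5.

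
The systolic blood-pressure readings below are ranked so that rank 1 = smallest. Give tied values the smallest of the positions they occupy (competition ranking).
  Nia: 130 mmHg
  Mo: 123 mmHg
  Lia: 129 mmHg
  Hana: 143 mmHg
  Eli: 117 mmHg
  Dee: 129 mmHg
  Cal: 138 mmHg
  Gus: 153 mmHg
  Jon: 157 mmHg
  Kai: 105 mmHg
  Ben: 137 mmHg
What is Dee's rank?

4

Sorted (ascending): 105, 117, 123, 129, 129, 130, 137, 138, 143, 153, 157
The 2 values of 129 occupy positions 4–5 → each gets rank 4.
Dee has value 129 mmHg → rank 4.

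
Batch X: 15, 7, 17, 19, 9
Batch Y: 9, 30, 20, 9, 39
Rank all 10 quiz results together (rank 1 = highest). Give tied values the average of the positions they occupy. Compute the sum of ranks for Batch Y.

22

Sorted (descending): 39, 30, 20, 19, 17, 15, 9, 9, 9, 7
The 3 values of 9 occupy positions 7–9 → average rank 8.
Batch Y values → pooled ranks: 9→8, 30→2, 20→3, 9→8, 39→1
Rank sum = 8 + 2 + 3 + 8 + 1 = 22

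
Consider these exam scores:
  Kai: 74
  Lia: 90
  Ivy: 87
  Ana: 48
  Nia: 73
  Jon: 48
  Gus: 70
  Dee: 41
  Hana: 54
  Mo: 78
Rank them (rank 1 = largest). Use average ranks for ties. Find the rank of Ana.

8.5

Sorted (descending): 90, 87, 78, 74, 73, 70, 54, 48, 48, 41
The 2 values of 48 occupy positions 8–9 → average rank (8+9)/2 = 8.5.
Ana has value 48 → rank 8.5.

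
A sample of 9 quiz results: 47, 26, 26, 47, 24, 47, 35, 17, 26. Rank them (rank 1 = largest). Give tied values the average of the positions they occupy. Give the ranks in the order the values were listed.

2, 6, 6, 2, 8, 2, 4, 9, 6

Sorted (descending): 47, 47, 47, 35, 26, 26, 26, 24, 17
The 3 values of 47 occupy positions 1–3 → average rank 2.
The 3 values of 26 occupy positions 5–7 → average rank 6.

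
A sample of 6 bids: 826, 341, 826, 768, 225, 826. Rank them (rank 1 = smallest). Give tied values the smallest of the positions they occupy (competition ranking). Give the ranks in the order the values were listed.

Sorted (ascending): 225, 341, 768, 826, 826, 826
The 3 values of 826 occupy positions 4–6 → each gets rank 4.

4, 2, 4, 3, 1, 4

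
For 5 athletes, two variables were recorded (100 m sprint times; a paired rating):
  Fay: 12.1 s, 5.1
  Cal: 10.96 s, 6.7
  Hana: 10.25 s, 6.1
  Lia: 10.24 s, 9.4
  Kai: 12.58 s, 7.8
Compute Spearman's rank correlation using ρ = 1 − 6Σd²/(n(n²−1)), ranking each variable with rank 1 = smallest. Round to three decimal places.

Ranks of variable 1: 4, 3, 2, 1, 5
Ranks of variable 2: 1, 3, 2, 5, 4
d = r₁ − r₂: 3, 0, 0, -4, 1
d²: 9, 0, 0, 16, 1; Σd² = 26
ρ = 1 − 6·26/(5·24) = 1 − 156/120 = -0.300

-0.300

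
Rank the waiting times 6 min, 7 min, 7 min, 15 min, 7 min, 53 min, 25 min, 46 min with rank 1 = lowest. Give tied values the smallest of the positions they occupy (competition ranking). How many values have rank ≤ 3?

Sorted (ascending): 6, 7, 7, 7, 15, 25, 46, 53
The 3 values of 7 occupy positions 2–4 → each gets rank 2.
Ranks ≤ 3: {1, 2, 2, 2} → 4 values.

4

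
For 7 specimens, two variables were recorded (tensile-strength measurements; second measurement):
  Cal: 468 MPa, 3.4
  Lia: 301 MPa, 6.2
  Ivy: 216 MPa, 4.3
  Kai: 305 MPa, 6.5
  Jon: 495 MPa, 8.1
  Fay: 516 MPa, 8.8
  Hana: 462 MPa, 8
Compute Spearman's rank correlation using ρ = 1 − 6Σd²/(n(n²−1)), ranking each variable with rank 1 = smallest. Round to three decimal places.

0.643

Ranks of variable 1: 5, 2, 1, 3, 6, 7, 4
Ranks of variable 2: 1, 3, 2, 4, 6, 7, 5
d = r₁ − r₂: 4, -1, -1, -1, 0, 0, -1
d²: 16, 1, 1, 1, 0, 0, 1; Σd² = 20
ρ = 1 − 6·20/(7·48) = 1 − 120/336 = 0.643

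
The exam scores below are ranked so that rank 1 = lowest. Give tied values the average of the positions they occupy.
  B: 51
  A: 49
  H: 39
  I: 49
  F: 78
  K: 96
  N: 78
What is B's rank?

4

Sorted (ascending): 39, 49, 49, 51, 78, 78, 96
The 2 values of 49 occupy positions 2–3 → average rank (2+3)/2 = 2.5.
The 2 values of 78 occupy positions 5–6 → average rank (5+6)/2 = 5.5.
B has value 51 → rank 4.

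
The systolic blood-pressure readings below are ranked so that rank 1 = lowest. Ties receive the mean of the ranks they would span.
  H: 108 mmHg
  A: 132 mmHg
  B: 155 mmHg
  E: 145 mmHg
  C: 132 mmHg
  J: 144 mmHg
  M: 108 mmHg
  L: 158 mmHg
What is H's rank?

Sorted (ascending): 108, 108, 132, 132, 144, 145, 155, 158
The 2 values of 108 occupy positions 1–2 → average rank (1+2)/2 = 1.5.
The 2 values of 132 occupy positions 3–4 → average rank (3+4)/2 = 3.5.
H has value 108 mmHg → rank 1.5.

1.5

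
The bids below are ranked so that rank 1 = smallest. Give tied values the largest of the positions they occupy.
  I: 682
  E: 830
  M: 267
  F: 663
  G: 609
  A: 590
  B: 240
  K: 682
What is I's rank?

7

Sorted (ascending): 240, 267, 590, 609, 663, 682, 682, 830
The 2 values of 682 occupy positions 6–7 → each gets rank 7.
I has value 682 → rank 7.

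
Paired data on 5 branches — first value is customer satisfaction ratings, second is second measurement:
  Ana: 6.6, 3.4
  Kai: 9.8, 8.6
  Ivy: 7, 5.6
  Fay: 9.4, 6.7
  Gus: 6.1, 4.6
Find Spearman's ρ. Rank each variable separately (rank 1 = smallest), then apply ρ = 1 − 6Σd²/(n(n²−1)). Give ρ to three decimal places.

0.900

Ranks of variable 1: 2, 5, 3, 4, 1
Ranks of variable 2: 1, 5, 3, 4, 2
d = r₁ − r₂: 1, 0, 0, 0, -1
d²: 1, 0, 0, 0, 1; Σd² = 2
ρ = 1 − 6·2/(5·24) = 1 − 12/120 = 0.900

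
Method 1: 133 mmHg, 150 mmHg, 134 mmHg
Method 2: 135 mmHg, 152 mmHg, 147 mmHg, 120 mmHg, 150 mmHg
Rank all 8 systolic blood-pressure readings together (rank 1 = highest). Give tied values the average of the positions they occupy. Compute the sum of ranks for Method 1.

15.5

Sorted (descending): 152, 150, 150, 147, 135, 134, 133, 120
The 2 values of 150 occupy positions 2–3 → average rank (2+3)/2 = 2.5.
Method 1 values → pooled ranks: 133→7, 150→2.5, 134→6
Rank sum = 7 + 2.5 + 6 = 15.5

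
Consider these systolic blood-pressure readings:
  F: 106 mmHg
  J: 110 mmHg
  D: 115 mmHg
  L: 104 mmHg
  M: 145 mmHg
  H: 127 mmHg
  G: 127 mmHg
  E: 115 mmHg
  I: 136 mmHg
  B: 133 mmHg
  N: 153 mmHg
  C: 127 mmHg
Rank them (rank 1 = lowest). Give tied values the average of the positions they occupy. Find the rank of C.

7

Sorted (ascending): 104, 106, 110, 115, 115, 127, 127, 127, 133, 136, 145, 153
The 2 values of 115 occupy positions 4–5 → average rank (4+5)/2 = 4.5.
The 3 values of 127 occupy positions 6–8 → average rank 7.
C has value 127 mmHg → rank 7.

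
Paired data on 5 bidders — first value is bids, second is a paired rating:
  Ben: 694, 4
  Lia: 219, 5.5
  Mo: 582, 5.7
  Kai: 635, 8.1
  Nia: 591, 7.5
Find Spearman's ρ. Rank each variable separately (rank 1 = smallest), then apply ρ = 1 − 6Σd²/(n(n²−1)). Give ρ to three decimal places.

0.000

Ranks of variable 1: 5, 1, 2, 4, 3
Ranks of variable 2: 1, 2, 3, 5, 4
d = r₁ − r₂: 4, -1, -1, -1, -1
d²: 16, 1, 1, 1, 1; Σd² = 20
ρ = 1 − 6·20/(5·24) = 1 − 120/120 = 0.000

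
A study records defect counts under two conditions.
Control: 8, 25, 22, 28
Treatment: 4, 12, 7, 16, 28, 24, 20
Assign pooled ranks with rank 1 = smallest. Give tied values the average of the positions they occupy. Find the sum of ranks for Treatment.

36.5

Sorted (ascending): 4, 7, 8, 12, 16, 20, 22, 24, 25, 28, 28
The 2 values of 28 occupy positions 10–11 → average rank (10+11)/2 = 10.5.
Treatment values → pooled ranks: 4→1, 12→4, 7→2, 16→5, 28→10.5, 24→8, 20→6
Rank sum = 1 + 4 + 2 + 5 + 10.5 + 8 + 6 = 36.5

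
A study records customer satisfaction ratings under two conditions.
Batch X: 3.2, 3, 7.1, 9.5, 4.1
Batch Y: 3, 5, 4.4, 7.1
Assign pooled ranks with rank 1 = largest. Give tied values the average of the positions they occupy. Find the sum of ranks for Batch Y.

20

Sorted (descending): 9.5, 7.1, 7.1, 5, 4.4, 4.1, 3.2, 3, 3
The 2 values of 7.1 occupy positions 2–3 → average rank (2+3)/2 = 2.5.
The 2 values of 3 occupy positions 8–9 → average rank (8+9)/2 = 8.5.
Batch Y values → pooled ranks: 3→8.5, 5→4, 4.4→5, 7.1→2.5
Rank sum = 8.5 + 4 + 5 + 2.5 = 20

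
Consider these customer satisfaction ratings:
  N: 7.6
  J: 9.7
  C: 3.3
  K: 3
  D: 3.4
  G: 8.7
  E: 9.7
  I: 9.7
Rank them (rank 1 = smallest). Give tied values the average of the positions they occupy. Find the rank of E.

7

Sorted (ascending): 3, 3.3, 3.4, 7.6, 8.7, 9.7, 9.7, 9.7
The 3 values of 9.7 occupy positions 6–8 → average rank 7.
E has value 9.7 → rank 7.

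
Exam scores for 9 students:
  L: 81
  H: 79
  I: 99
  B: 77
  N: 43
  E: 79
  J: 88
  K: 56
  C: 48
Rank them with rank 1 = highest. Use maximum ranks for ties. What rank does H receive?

5

Sorted (descending): 99, 88, 81, 79, 79, 77, 56, 48, 43
The 2 values of 79 occupy positions 4–5 → each gets rank 5.
H has value 79 → rank 5.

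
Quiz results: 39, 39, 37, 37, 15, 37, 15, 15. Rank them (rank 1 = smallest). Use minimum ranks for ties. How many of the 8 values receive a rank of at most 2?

Sorted (ascending): 15, 15, 15, 37, 37, 37, 39, 39
The 3 values of 15 occupy positions 1–3 → each gets rank 1.
The 3 values of 37 occupy positions 4–6 → each gets rank 4.
The 2 values of 39 occupy positions 7–8 → each gets rank 7.
Ranks ≤ 2: {1, 1, 1} → 3 values.

3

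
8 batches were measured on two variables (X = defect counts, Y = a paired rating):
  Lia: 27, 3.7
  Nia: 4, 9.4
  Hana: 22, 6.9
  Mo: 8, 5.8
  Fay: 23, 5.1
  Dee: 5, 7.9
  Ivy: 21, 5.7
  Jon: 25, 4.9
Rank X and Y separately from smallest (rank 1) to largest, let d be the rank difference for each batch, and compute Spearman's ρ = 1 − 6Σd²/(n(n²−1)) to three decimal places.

Ranks of variable 1: 8, 1, 5, 3, 6, 2, 4, 7
Ranks of variable 2: 1, 8, 6, 5, 3, 7, 4, 2
d = r₁ − r₂: 7, -7, -1, -2, 3, -5, 0, 5
d²: 49, 49, 1, 4, 9, 25, 0, 25; Σd² = 162
ρ = 1 − 6·162/(8·63) = 1 − 972/504 = -0.929

-0.929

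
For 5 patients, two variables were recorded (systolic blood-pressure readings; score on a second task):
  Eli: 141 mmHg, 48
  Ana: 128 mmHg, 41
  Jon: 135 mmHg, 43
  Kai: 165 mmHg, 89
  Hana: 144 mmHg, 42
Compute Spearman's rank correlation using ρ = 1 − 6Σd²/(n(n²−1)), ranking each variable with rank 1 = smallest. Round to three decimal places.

Ranks of variable 1: 3, 1, 2, 5, 4
Ranks of variable 2: 4, 1, 3, 5, 2
d = r₁ − r₂: -1, 0, -1, 0, 2
d²: 1, 0, 1, 0, 4; Σd² = 6
ρ = 1 − 6·6/(5·24) = 1 − 36/120 = 0.700

0.700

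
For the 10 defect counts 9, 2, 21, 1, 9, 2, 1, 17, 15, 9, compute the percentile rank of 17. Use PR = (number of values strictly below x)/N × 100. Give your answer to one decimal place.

80.0

N = 10.
Strictly below 17: 8. Equal to 17: 1.
PR = 8/10 × 100 = 80.0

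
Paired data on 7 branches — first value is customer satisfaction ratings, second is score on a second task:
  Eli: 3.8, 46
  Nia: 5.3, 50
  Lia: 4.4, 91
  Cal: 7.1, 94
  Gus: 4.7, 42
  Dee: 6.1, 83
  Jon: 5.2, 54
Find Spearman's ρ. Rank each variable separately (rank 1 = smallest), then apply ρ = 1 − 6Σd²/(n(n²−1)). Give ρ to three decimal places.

Ranks of variable 1: 1, 5, 2, 7, 3, 6, 4
Ranks of variable 2: 2, 3, 6, 7, 1, 5, 4
d = r₁ − r₂: -1, 2, -4, 0, 2, 1, 0
d²: 1, 4, 16, 0, 4, 1, 0; Σd² = 26
ρ = 1 − 6·26/(7·48) = 1 − 156/336 = 0.536

0.536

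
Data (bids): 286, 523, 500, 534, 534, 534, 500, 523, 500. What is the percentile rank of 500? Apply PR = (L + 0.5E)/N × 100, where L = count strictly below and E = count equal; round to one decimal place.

N = 9.
Strictly below 500: 1. Equal to 500: 3.
PR = (1 + 0.5·3)/9 × 100 = 27.8

27.8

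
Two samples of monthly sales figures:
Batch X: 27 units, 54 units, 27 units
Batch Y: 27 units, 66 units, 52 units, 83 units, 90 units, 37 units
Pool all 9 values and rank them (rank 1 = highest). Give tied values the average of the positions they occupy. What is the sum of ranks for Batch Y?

25

Sorted (descending): 90, 83, 66, 54, 52, 37, 27, 27, 27
The 3 values of 27 occupy positions 7–9 → average rank 8.
Batch Y values → pooled ranks: 27→8, 66→3, 52→5, 83→2, 90→1, 37→6
Rank sum = 8 + 3 + 5 + 2 + 1 + 6 = 25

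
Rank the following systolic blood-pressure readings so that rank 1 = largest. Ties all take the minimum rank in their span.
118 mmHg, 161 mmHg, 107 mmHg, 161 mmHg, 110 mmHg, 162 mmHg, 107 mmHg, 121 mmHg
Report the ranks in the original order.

5, 2, 7, 2, 6, 1, 7, 4

Sorted (descending): 162, 161, 161, 121, 118, 110, 107, 107
The 2 values of 161 occupy positions 2–3 → each gets rank 2.
The 2 values of 107 occupy positions 7–8 → each gets rank 7.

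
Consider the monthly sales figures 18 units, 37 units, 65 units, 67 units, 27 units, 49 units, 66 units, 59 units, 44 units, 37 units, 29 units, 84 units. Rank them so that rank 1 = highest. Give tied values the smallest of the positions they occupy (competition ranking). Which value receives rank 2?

Sorted (descending): 84, 67, 66, 65, 59, 49, 44, 37, 37, 29, 27, 18
The 2 values of 37 occupy positions 8–9 → each gets rank 8.
Rank 2 → value 67.

67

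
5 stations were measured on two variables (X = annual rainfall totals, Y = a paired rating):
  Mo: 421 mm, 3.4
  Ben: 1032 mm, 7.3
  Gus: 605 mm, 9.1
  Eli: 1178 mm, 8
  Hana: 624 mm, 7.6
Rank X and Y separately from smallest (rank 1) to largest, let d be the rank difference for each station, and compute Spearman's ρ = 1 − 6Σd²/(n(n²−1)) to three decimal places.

Ranks of variable 1: 1, 4, 2, 5, 3
Ranks of variable 2: 1, 2, 5, 4, 3
d = r₁ − r₂: 0, 2, -3, 1, 0
d²: 0, 4, 9, 1, 0; Σd² = 14
ρ = 1 − 6·14/(5·24) = 1 − 84/120 = 0.300

0.300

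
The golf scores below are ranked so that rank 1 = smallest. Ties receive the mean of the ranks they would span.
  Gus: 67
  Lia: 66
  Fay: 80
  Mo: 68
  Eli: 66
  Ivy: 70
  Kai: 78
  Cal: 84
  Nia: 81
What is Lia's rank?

Sorted (ascending): 66, 66, 67, 68, 70, 78, 80, 81, 84
The 2 values of 66 occupy positions 1–2 → average rank (1+2)/2 = 1.5.
Lia has value 66 → rank 1.5.

1.5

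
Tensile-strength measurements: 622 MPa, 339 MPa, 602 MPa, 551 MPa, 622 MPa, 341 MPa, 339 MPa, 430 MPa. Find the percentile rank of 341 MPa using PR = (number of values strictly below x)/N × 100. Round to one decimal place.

25.0

N = 8.
Strictly below 341: 2. Equal to 341: 1.
PR = 2/8 × 100 = 25.0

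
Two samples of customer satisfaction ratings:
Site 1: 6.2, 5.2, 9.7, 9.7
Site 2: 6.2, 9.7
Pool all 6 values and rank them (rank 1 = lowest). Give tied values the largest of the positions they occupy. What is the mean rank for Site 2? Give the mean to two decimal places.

Sorted (ascending): 5.2, 6.2, 6.2, 9.7, 9.7, 9.7
The 2 values of 6.2 occupy positions 2–3 → each gets rank 3.
The 3 values of 9.7 occupy positions 4–6 → each gets rank 6.
Site 2 values → pooled ranks: 6.2→3, 9.7→6
Mean rank = (3 + 6) / 2 = 4.50

4.50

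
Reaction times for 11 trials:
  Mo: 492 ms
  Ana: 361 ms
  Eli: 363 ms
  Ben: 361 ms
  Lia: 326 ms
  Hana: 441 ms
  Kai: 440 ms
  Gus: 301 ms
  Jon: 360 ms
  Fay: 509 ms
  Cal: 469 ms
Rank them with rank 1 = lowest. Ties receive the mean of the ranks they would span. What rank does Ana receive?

Sorted (ascending): 301, 326, 360, 361, 361, 363, 440, 441, 469, 492, 509
The 2 values of 361 occupy positions 4–5 → average rank (4+5)/2 = 4.5.
Ana has value 361 ms → rank 4.5.

4.5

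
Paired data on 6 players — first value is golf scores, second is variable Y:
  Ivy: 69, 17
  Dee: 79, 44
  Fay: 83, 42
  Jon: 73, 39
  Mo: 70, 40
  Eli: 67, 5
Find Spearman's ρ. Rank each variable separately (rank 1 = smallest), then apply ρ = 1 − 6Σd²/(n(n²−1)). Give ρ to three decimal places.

Ranks of variable 1: 2, 5, 6, 4, 3, 1
Ranks of variable 2: 2, 6, 5, 3, 4, 1
d = r₁ − r₂: 0, -1, 1, 1, -1, 0
d²: 0, 1, 1, 1, 1, 0; Σd² = 4
ρ = 1 − 6·4/(6·35) = 1 − 24/210 = 0.886

0.886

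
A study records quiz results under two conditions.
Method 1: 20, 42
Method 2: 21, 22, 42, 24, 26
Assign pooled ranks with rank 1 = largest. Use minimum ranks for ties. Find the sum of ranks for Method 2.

19

Sorted (descending): 42, 42, 26, 24, 22, 21, 20
The 2 values of 42 occupy positions 1–2 → each gets rank 1.
Method 2 values → pooled ranks: 21→6, 22→5, 42→1, 24→4, 26→3
Rank sum = 6 + 5 + 1 + 4 + 3 = 19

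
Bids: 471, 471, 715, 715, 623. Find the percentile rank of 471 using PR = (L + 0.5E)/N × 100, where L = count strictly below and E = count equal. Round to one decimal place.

N = 5.
Strictly below 471: 0. Equal to 471: 2.
PR = (0 + 0.5·2)/5 × 100 = 20.0

20.0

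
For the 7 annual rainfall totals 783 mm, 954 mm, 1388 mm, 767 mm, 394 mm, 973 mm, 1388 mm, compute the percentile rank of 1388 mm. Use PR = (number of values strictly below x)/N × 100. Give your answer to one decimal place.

N = 7.
Strictly below 1388: 5. Equal to 1388: 2.
PR = 5/7 × 100 = 71.4

71.4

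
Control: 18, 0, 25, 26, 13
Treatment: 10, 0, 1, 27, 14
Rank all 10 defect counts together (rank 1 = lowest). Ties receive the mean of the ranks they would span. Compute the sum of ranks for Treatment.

Sorted (ascending): 0, 0, 1, 10, 13, 14, 18, 25, 26, 27
The 2 values of 0 occupy positions 1–2 → average rank (1+2)/2 = 1.5.
Treatment values → pooled ranks: 10→4, 0→1.5, 1→3, 27→10, 14→6
Rank sum = 4 + 1.5 + 3 + 10 + 6 = 24.5

24.5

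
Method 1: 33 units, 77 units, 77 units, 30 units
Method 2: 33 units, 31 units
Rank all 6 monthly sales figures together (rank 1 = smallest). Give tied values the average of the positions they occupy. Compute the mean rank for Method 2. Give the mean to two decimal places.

Sorted (ascending): 30, 31, 33, 33, 77, 77
The 2 values of 33 occupy positions 3–4 → average rank (3+4)/2 = 3.5.
The 2 values of 77 occupy positions 5–6 → average rank (5+6)/2 = 5.5.
Method 2 values → pooled ranks: 33→3.5, 31→2
Mean rank = (3.5 + 2) / 2 = 2.75

2.75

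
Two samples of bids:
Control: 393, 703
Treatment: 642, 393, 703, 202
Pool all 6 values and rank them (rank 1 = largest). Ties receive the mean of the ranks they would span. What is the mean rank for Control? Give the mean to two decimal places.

Sorted (descending): 703, 703, 642, 393, 393, 202
The 2 values of 703 occupy positions 1–2 → average rank (1+2)/2 = 1.5.
The 2 values of 393 occupy positions 4–5 → average rank (4+5)/2 = 4.5.
Control values → pooled ranks: 393→4.5, 703→1.5
Mean rank = (4.5 + 1.5) / 2 = 3.00

3.00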